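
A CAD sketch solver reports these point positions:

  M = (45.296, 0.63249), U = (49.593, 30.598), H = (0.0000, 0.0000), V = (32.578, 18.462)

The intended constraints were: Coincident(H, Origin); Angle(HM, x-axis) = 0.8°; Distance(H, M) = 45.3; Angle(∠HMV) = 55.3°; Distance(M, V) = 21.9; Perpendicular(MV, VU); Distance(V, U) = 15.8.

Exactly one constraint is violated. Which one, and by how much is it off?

Distance(V, U) = 15.8 — off by 5.10.

H = (0.00, 0.00) ✓; HM at 0.8000° ✓; |HM| = 45.30 ✓; ∠HMV = 55.30° ✓; |MV| = 21.90 ✓; ∠(MV, VU) = 90.00° ✓; |VU| = 20.90 ✗.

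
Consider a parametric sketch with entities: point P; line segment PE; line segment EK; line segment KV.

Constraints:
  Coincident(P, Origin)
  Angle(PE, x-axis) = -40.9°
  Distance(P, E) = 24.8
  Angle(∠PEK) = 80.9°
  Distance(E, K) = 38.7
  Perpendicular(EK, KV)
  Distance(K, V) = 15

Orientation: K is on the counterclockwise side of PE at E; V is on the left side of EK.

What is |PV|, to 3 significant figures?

36.0

P is at the origin; PE runs at -40.9° with length 24.8, so E = 24.8·(cos -40.9°, sin -40.9°) = (18.7, -16.2). ∠PEK = 80.9°, so EK runs at -40.9° + (180° − 80.9°) = 58.2° from the x-axis; with |EK| = 38.7, K = E + 38.7·(cos 58.2°, sin 58.2°) = (39.1, 16.7). EK ⟂ KV; with |KV| = 15.0 on the left of EK, V = K + 15.0·(-0.850, 0.527) = (26.4, 24.6). Then |PV| = |V − P| = 36.0.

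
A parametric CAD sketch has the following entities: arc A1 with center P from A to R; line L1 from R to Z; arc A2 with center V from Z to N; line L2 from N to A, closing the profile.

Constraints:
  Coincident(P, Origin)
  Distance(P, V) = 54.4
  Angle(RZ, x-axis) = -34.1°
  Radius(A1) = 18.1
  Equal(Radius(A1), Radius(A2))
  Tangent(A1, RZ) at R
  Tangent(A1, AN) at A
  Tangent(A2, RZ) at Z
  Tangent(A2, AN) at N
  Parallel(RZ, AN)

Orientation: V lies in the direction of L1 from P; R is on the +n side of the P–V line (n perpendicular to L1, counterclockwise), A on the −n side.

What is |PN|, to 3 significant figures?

57.3

The slot axis is L1's direction at -34.1°, so u = (cos -34.1°, sin -34.1°) = (0.828, -0.561) and n = (−sin -34.1°, cos -34.1°) = (0.561, 0.828). P is at the origin and V lies 54.4 along u from P, so V = 54.4·u = (45.0, -30.5). Tangency of A1 to both parallel lines with radius 18.1 puts R and A at P ± 18.1·n: R = (10.1, 15.0), A = (-10.1, -15.0). Equal radii place Z and N the same way about V: Z = V + 18.1·n = (55.2, -15.5), N = V − 18.1·n = (34.9, -45.5). Then |PN| = |N − P| = 57.3.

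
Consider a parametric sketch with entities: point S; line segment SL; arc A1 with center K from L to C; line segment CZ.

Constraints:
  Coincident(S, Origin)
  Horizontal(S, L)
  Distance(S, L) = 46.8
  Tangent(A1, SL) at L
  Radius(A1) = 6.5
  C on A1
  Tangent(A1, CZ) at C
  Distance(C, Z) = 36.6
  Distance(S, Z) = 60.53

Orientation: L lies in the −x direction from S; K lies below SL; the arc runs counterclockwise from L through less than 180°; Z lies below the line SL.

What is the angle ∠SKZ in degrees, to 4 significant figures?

90.81°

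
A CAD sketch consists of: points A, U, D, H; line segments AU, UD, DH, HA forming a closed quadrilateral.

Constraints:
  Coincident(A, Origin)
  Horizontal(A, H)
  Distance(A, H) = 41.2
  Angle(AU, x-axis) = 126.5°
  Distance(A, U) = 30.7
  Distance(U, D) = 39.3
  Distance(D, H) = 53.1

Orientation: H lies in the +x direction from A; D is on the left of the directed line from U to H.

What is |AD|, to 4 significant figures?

48.33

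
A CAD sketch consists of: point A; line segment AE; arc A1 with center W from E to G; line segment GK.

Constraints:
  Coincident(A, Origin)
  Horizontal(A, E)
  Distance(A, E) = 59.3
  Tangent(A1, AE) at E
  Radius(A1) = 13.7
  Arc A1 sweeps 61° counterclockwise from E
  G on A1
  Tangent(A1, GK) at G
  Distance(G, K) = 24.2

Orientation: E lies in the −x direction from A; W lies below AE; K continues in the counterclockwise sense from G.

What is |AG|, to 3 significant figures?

71.6

A1 meets AE tangentially, so WE is at right angles to AE, so W = E + (0, -13.7) = (-59.3, -13.7). On A1, E sits at bearing 90° from W; a 61° counterclockwise sweep puts G at bearing 151°, so G = W + 13.7·(cos 151°, sin 151°) = (-71.3, -7.06). Then |AG| = |G − A| = 71.6.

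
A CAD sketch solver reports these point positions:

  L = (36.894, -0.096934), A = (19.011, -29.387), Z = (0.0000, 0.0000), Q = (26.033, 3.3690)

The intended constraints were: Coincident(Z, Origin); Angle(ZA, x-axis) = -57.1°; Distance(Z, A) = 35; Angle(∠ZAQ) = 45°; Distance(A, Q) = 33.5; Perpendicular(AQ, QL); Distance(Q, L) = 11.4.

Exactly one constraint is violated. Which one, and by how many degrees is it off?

Perpendicular(AQ, QL) — off by 5.60°.

Z = (0.00, 0.00) ✓; ZA at -57.10° ✓; |ZA| = 35.00 ✓; ∠ZAQ = 45.00° ✓; |AQ| = 33.50 ✓; ∠(AQ, QL) = 95.60° ✗; |QL| = 11.40 ✓.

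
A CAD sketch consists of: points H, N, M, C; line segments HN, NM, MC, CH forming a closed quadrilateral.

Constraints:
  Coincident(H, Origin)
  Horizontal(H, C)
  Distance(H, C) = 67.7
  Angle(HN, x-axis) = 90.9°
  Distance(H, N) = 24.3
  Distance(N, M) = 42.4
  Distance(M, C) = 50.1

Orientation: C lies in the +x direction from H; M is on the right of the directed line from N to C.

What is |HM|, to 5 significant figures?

23.455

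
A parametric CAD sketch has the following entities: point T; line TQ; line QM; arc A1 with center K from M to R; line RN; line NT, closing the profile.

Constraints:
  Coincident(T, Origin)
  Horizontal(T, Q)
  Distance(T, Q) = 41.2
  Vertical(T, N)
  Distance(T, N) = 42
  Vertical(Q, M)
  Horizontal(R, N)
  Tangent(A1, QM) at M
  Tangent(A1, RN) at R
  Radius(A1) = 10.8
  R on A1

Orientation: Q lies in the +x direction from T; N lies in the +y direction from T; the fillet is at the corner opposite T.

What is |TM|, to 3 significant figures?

51.7

The virtual corner opposite T is at (41.2, 42.0). A1 meets QM tangentially, so KM is at right angles to QM and since A1 is tangent to RN there, KR ⟂ RN, with radius 10.8, so the center K sits 10.8 in from both sides at K = (30.4, 31.2). That places the tangent points at M = (41.2, 31.2) on QM and R = (30.4, 42.0) on RN. Then |TM| = |M − T| = 51.7.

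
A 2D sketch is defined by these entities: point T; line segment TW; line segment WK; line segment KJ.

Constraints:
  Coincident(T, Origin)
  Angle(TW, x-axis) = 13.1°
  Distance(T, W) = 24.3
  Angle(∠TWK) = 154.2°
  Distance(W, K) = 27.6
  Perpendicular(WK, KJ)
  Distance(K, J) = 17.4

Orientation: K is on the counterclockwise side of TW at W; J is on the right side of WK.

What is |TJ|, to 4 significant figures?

56.84

T is at the origin; TW runs at 13.1° with length 24.3, so W = 24.3·(cos 13.1°, sin 13.1°) = (23.67, 5.508). ∠TWK = 154.2°, so WK runs at 13.1° + (180° − 154.2°) = 38.90° from the x-axis; with |WK| = 27.6, K = W + 27.6·(cos 38.90°, sin 38.90°) = (45.15, 22.84). The perpendicularity gives KJ at right angles to WK; with |KJ| = 17.4 on the right of WK, J = K + 17.4·(0.6280, -0.7782) = (56.07, 9.298). Then |TJ| = |J − T| = 56.84.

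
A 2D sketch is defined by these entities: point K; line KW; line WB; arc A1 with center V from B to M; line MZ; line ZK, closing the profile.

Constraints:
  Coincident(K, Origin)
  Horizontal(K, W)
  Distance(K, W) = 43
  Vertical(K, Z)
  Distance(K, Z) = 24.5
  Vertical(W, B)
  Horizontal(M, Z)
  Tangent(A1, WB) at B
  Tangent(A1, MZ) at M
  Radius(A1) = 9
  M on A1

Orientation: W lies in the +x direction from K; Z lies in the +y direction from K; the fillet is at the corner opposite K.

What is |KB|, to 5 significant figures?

45.708

The virtual corner opposite K is at (43.000, 24.500). The tangent condition forces VB to be normal to WB and tangency of A1 to MZ means the radius VM is perpendicular to MZ, with radius 9.0, so the center V sits 9.0 in from both sides at V = (34.000, 15.500). That places the tangent points at B = (43.000, 15.500) on WB and M = (34.000, 24.500) on MZ. Then |KB| = |B − K| = 45.708.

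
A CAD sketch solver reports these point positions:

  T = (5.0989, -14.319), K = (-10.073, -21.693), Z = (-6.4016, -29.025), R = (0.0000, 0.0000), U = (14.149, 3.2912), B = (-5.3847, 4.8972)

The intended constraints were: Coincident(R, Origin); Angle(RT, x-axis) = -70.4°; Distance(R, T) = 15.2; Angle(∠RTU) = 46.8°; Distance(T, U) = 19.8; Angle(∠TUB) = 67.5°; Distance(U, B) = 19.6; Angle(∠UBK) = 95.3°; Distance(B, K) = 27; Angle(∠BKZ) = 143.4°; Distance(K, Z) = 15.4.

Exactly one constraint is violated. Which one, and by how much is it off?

Distance(K, Z) = 15.4 — off by 7.20.

R = (0.00, 0.00) ✓; RT at -70.40° ✓; |RT| = 15.20 ✓; ∠RTU = 46.80° ✓; |TU| = 19.80 ✓; ∠TUB = 67.50° ✓; |UB| = 19.60 ✓; ∠UBK = 95.30° ✓; |BK| = 27.00 ✓; ∠BKZ = 143.4° ✓; |KZ| = 8.200 ✗.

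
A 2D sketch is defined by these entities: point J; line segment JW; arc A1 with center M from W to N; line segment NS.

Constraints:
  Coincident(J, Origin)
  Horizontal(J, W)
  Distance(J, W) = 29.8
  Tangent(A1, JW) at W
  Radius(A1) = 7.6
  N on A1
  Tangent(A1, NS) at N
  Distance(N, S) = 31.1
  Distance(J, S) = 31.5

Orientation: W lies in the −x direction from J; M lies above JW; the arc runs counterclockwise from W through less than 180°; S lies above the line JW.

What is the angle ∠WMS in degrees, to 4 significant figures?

135.9°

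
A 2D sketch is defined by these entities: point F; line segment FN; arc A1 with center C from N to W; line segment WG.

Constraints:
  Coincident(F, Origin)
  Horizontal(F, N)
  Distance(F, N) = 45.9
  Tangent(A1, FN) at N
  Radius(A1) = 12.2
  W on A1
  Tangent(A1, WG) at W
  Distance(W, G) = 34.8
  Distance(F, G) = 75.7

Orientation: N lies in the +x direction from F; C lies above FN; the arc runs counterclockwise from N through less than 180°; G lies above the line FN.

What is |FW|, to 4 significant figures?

59.23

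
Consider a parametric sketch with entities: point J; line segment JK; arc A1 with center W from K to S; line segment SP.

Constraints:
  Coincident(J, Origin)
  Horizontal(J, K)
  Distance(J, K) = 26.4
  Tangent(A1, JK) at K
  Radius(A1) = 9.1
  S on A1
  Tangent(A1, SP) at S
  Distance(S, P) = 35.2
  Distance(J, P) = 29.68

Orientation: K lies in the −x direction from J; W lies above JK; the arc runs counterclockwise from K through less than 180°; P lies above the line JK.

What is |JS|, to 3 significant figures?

19.8

J is at the origin; JK is horizontal with |JK| = 26.4 and K on the −x side, so K = (-26.4, 0.00). A1 meets JK tangentially, so WK is at right angles to JK, so W = K + (0, 9.1) = (-26.4, 9.10). Since WS ⟂ SP (tangency), |WP| = √(9.1² + 35.2²) = 36.4 regardless of where S sits on A1. So P lies on both circle(J, 29.68) and circle(W, 36.4); the above-JK intersection is P = (3.73, 29.4). S is the foot of the tangent from P: S = (-19.6, 3.07).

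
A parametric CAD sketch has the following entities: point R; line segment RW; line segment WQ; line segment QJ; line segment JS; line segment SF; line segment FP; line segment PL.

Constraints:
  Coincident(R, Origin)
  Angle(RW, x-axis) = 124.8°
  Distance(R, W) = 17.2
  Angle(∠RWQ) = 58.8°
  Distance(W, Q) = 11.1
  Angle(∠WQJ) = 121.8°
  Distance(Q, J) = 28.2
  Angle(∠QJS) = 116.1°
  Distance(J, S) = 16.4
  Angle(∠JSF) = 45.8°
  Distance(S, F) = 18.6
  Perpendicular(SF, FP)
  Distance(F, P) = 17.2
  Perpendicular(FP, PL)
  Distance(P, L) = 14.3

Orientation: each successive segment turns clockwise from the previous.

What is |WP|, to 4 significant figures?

33.47

∠JSF = 45.8° gives SF at 107.3° from the x-axis; with |SF| = 18.6, F = (4.241, -4.820). SF is perpendicular to FP, so FP runs at 17.30°; with |FP| = 17.2, P = (20.66, 0.2949). Then |WP| = |P − W| = 33.47.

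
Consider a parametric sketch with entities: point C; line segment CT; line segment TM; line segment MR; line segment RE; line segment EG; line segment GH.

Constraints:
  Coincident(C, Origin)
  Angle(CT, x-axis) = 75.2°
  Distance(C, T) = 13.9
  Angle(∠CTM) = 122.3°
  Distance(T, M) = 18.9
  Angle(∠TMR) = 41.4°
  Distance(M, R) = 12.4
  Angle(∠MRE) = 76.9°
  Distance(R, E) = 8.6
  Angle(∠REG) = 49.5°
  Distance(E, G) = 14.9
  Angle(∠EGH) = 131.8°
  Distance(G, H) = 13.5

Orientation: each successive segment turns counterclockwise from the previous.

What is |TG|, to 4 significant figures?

20.44

C is at the origin; CT runs at 75.2° with length 13.9, so T = (3.551, 13.44). ∠CTM = 122.3° gives TM at 132.9° from the x-axis; with |TM| = 18.9, M = (-9.315, 27.28). ∠TMR = 41.4° gives MR at -88.50° from the x-axis; with |MR| = 12.4, R = (-8.990, 14.89). ∠MRE = 76.9° gives RE at 14.60° from the x-axis; with |RE| = 8.6, E = (-0.6680, 17.06). ∠REG = 49.5° gives EG at 145.1° from the x-axis; with |EG| = 14.9, G = (-12.89, 25.58). Then |TG| = |G − T| = 20.44.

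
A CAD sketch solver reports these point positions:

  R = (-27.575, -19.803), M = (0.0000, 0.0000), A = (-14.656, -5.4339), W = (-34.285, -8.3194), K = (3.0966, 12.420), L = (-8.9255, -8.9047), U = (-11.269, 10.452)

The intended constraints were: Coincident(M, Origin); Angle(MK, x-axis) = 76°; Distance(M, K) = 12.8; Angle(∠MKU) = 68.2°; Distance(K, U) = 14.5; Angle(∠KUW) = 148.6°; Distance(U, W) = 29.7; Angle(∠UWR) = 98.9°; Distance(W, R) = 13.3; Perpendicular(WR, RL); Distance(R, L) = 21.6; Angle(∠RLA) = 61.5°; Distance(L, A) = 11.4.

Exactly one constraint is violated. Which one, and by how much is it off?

Distance(L, A) = 11.4 — off by 4.70.

M = (0.00, 0.00) ✓; MK at 76.00° ✓; |MK| = 12.80 ✓; ∠MKU = 68.20° ✓; |KU| = 14.50 ✓; ∠KUW = 148.6° ✓; |UW| = 29.70 ✓; ∠UWR = 98.90° ✓; |WR| = 13.30 ✓; ∠(WR, RL) = 90.00° ✓; |RL| = 21.60 ✓; ∠RLA = 61.50° ✓; |LA| = 6.700 ✗.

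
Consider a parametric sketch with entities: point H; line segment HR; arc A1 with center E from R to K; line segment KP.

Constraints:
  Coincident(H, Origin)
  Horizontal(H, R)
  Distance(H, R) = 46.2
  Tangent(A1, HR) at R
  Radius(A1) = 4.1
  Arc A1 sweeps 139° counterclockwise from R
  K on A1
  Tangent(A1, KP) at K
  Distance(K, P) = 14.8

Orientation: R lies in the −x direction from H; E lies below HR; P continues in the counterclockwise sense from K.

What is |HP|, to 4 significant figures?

41.33

H is at the origin; H and R share the same y with |HR| = 46.2 and R on the −x side, so R = (-46.20, 0.000). Since A1 is tangent to HR there, ER ⟂ HR, so E = R + (0, -4.1) = (-46.20, -4.100). On A1, R sits at bearing 90° from E; a 139° counterclockwise sweep puts K at bearing 229°, so K = E + 4.1·(cos 229°, sin 229°) = (-48.89, -7.194). A1 meets KP tangentially, so EK is at right angles to KP, so KP runs along (−sin 229°, cos 229°); with |KP| = 14.8, P = (-37.72, -16.90). Then |HP| = |P − H| = 41.33.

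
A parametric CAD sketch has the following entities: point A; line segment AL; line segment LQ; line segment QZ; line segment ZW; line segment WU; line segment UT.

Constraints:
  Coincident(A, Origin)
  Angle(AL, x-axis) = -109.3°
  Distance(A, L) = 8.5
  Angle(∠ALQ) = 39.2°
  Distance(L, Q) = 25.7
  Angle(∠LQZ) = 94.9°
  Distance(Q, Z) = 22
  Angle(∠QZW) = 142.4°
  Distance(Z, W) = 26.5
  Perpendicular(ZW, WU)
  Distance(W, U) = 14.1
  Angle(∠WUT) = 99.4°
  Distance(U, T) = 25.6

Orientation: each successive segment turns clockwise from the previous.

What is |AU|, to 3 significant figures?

31.7

A is at the origin; AL runs at -109.3° with length 8.5, so L = (-2.81, -8.02). ∠ALQ = 39.2° gives LQ at 110° from the x-axis; with |LQ| = 25.7, Q = (-11.6, 16.1). ∠LQZ = 94.9° gives QZ at 24.8° from the x-axis; with |QZ| = 22.0, Z = (8.41, 25.4). ∠QZW = 142.4° gives ZW at -12.8° from the x-axis; with |ZW| = 26.5, W = (34.3, 19.5). ZW ⟂ WU, so WU runs at -103°; with |WU| = 14.1, U = (31.1, 5.75). Then |AU| = |U − A| = 31.7.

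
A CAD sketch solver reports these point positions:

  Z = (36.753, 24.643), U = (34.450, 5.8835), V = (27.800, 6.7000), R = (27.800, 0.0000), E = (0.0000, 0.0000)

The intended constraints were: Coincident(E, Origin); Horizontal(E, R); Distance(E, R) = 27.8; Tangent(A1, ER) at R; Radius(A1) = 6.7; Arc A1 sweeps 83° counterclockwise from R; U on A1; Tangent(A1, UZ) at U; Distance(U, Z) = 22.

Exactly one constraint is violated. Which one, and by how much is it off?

Distance(U, Z) = 22 — off by 3.10.

E = (0.00, 0.00) ✓; E.y = 0.00, R.y = 0.00 ✓; |ER| = 27.80 ✓; ∠(VR, RE) = 90.00° ✓; |VR| = 6.700 ✓; bearing(V→U) − bearing(V→R) = 83.00° ✓; |VU| = 6.700 ✓; ∠(VU, UZ) = 90.00° ✓; |UZ| = 18.90 ✗.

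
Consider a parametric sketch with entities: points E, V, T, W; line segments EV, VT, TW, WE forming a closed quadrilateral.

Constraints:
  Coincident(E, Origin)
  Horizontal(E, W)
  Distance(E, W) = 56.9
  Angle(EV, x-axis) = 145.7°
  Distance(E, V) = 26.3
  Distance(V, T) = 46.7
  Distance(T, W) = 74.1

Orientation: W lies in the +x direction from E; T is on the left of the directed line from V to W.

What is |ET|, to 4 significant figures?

53.27

Checks: |VT| = 46.70 ✓; |TW| = 74.10 ✓.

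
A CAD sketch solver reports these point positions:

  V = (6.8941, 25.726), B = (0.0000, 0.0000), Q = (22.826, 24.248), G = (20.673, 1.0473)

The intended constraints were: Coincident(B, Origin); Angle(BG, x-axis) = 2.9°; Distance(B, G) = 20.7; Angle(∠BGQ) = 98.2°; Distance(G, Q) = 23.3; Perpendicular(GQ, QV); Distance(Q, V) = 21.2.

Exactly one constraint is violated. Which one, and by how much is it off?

Distance(Q, V) = 21.2 — off by 5.20.

B = (0.00, 0.00) ✓; BG at 2.900° ✓; |BG| = 20.70 ✓; ∠BGQ = 98.20° ✓; |GQ| = 23.30 ✓; ∠(GQ, QV) = 90.00° ✓; |QV| = 16.00 ✗.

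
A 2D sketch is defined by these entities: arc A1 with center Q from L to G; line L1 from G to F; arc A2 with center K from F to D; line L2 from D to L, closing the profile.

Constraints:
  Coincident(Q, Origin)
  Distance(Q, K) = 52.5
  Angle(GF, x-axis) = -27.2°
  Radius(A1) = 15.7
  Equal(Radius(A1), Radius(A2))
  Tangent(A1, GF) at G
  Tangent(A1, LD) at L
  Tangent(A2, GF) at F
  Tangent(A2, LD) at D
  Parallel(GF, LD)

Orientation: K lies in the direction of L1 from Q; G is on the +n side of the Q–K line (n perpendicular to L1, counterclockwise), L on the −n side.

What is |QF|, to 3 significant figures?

54.8

The slot axis is L1's direction at -27.2°, so u = (cos -27.2°, sin -27.2°) = (0.889, -0.457) and n = (−sin -27.2°, cos -27.2°) = (0.457, 0.889). Q is at the origin and K lies 52.5 along u from Q, so K = 52.5·u = (46.7, -24.0). Tangency of A1 to both parallel lines with radius 15.7 puts G and L at Q ± 15.7·n: G = (7.18, 14.0), L = (-7.18, -14.0). Equal radii place F and D the same way about K: F = K + 15.7·n = (53.9, -10.0), D = K − 15.7·n = (39.5, -38.0). Then |QF| = |F − Q| = 54.8.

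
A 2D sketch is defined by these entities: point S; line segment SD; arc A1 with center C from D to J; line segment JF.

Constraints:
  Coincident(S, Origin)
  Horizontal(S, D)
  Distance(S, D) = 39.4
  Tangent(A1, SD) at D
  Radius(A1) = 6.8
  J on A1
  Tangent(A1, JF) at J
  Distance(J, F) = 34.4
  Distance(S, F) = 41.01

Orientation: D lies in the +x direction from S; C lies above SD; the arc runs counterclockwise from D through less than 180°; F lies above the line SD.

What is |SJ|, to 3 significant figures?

45.7

S is at the origin; SD is horizontal with |SD| = 39.4 and D on the +x side, so D = (39.4, 0.00). The tangent condition forces CD to be normal to SD, so C = D + (0, 6.8) = (39.4, 6.80). Since CJ ⟂ JF (tangency), |CF| = √(6.8² + 34.4²) = 35.1 regardless of where J sits on A1. So F lies on both circle(S, 41.01) and circle(C, 35.1); the above-SD intersection is F = (19.8, 35.9). J is the foot of the tangent from F: J = (44.2, 11.6).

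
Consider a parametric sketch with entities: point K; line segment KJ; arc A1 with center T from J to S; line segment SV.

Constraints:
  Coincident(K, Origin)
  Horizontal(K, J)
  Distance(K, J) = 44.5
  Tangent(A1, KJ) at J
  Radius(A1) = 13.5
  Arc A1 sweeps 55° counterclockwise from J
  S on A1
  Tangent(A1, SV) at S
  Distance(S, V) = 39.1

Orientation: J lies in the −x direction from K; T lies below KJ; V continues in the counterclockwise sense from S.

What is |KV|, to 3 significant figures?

86.7

K is at the origin; K and J share the same y with |KJ| = 44.5 and J on the −x side, so J = (-44.5, 0.00). Tangency of A1 to KJ means the radius TJ is perpendicular to KJ, so T = J + (0, -13.5) = (-44.5, -13.5). On A1, J sits at bearing 90° from T; a 55° counterclockwise sweep puts S at bearing 145°, so S = T + 13.5·(cos 145°, sin 145°) = (-55.6, -5.76). A1 meets SV tangentially, so TS is at right angles to SV, so SV runs along (−sin 145°, cos 145°); with |SV| = 39.1, V = (-78.0, -37.8). Then |KV| = |V − K| = 86.7.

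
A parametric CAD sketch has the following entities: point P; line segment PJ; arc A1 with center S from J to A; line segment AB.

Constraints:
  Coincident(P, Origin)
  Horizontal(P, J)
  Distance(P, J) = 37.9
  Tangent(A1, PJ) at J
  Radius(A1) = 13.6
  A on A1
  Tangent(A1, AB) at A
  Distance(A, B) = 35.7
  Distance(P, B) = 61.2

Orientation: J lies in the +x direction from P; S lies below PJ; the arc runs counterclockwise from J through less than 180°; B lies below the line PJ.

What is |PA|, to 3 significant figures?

29.9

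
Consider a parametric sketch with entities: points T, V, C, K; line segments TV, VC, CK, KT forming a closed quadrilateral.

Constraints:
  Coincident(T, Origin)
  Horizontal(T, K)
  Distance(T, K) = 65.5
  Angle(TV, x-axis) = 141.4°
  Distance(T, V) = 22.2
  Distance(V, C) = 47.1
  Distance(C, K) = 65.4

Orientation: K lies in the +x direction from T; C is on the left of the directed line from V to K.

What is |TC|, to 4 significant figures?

48.44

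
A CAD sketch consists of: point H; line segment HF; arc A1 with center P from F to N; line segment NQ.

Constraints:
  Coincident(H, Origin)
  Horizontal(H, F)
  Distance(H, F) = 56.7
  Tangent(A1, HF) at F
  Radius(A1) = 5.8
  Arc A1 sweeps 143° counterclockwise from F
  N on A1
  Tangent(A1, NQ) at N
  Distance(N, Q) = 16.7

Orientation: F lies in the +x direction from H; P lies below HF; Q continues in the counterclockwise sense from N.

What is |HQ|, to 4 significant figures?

69.63

H is at the origin; HF is horizontal with |HF| = 56.7 and F on the +x side, so F = (56.70, 0.000). Tangency of A1 to HF means the radius PF is perpendicular to HF, so P = F + (0, -5.8) = (56.70, -5.800). On A1, F sits at bearing 90° from P; a 143° counterclockwise sweep puts N at bearing 233°, so N = P + 5.8·(cos 233°, sin 233°) = (53.21, -10.43). Tangency of A1 to NQ means the radius PN is perpendicular to NQ, so NQ runs along (−sin 233°, cos 233°); with |NQ| = 16.7, Q = (66.55, -20.48). Then |HQ| = |Q − H| = 69.63.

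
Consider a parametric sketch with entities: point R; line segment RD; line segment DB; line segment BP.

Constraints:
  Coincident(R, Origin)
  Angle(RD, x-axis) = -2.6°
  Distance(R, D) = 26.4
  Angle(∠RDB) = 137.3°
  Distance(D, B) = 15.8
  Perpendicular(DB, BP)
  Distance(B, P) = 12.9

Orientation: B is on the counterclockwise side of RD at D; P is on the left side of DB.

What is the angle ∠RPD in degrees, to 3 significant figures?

47.3°

R is at the origin; RD runs at -2.6° with length 26.4, so D = 26.4·(cos -2.6°, sin -2.6°) = (26.4, -1.20). ∠RDB = 137.3°, so DB runs at -2.6° + (180° − 137.3°) = 40.1° from the x-axis; with |DB| = 15.8, B = D + 15.8·(cos 40.1°, sin 40.1°) = (38.5, 8.98). The perpendicularity gives BP at right angles to DB; with |BP| = 12.9 on the left of DB, P = B + 12.9·(-0.644, 0.765) = (30.1, 18.8). Then cos ∠RPD = PR·PD / (|PR||PD|), giving 47.3°.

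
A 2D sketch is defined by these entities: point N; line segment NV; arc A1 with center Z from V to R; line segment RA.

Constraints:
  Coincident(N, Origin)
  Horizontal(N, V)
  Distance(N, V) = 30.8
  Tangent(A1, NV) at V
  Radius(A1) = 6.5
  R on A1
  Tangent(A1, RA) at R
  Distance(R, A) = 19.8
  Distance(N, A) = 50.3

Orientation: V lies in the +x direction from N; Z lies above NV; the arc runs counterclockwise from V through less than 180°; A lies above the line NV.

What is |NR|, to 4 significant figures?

36.75

Checks: ∠(ZV, VN) = 90.00° ✓; |ZV| = 6.500 ✓; |ZR| = 6.500 ✓; ∠(ZR, RA) = 90.00° ✓; |RA| = 19.80 ✓; |NA| = 50.30 ✓.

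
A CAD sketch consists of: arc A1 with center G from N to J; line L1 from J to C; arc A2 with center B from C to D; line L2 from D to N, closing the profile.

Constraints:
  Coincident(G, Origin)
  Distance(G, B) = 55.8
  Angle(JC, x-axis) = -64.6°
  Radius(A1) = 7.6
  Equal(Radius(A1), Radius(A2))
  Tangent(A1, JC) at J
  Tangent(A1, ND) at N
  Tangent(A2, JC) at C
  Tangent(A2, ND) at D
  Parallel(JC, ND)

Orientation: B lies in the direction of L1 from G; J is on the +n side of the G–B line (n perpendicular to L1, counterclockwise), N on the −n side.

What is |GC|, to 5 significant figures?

56.315

The slot axis is L1's direction at -64.6°, so u = (cos -64.6°, sin -64.6°) = (0.42894, -0.90334) and n = (−sin -64.6°, cos -64.6°) = (0.90334, 0.42894). G is at the origin and B lies 55.8 along u from G, so B = 55.8·u = (23.935, -50.406). Tangency of A1 to both parallel lines with radius 7.6 puts J and N at G ± 7.6·n: J = (6.8653, 3.2599), N = (-6.8653, -3.2599). Equal radii place C and D the same way about B: C = B + 7.6·n = (30.800, -47.146), D = B − 7.6·n = (17.069, -53.666). Then |GC| = |C − G| = 56.315.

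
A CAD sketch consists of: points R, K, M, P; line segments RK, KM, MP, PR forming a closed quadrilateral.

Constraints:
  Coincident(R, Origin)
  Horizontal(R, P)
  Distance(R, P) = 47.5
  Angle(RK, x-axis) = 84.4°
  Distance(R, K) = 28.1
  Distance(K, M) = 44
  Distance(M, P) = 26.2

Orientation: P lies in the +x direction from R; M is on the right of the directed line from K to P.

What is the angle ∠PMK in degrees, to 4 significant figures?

94.05°

R is at the origin; R and P share the same y with |RP| = 47.5 and P in +x, so P = (47.5, 0). RK runs at 84.4° with |RK| = 28.1, so K = (2.742, 27.97). M is determined by |KM| = 44.0 and |MP| = 26.2 together: it lies at the intersection of circle(K, 44.0) and circle(P, 26.2). With |KP| = 52.78, the foot of the radical line on KP is 38.23 from K and the perpendicular offset is √(44.0² − 38.23²) = 21.79. Taking the right-of-KP solution: M = (23.62, -10.77).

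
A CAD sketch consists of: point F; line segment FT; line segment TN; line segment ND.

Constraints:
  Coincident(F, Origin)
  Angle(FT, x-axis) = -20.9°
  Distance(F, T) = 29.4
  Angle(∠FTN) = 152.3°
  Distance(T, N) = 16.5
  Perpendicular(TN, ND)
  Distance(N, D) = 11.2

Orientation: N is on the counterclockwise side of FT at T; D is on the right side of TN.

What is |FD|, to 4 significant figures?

49.27

∠FTN = 152.3°, so TN runs at -20.9° + (180° − 152.3°) = 6.800° from the x-axis; with |TN| = 16.5, N = T + 16.5·(cos 6.800°, sin 6.800°) = (43.85, -8.534). TN is perpendicular to ND; with |ND| = 11.2 on the right of TN, D = N + 11.2·(0.1184, -0.9930) = (45.18, -19.66). Then |FD| = |D − F| = 49.27.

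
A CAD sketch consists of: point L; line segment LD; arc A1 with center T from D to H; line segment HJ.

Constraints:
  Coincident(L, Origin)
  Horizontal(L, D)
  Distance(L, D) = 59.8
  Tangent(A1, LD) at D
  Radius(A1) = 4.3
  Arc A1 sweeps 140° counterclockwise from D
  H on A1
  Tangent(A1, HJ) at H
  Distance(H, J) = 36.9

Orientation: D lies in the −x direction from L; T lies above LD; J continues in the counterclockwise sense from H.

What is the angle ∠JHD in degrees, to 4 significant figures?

110.0°

L is at the origin; L and D share the same y with |LD| = 59.8 and D on the −x side, so D = (-59.80, 0.000). The tangent condition forces TD to be normal to LD, so T = D + (0, 4.3) = (-59.80, 4.300). On A1, D sits at bearing -90° from T; a 140° counterclockwise sweep puts H at bearing 50°, so H = T + 4.3·(cos 50°, sin 50°) = (-57.04, 7.594). Since A1 is tangent to HJ there, TH ⟂ HJ, so HJ runs along (−sin 50°, cos 50°); with |HJ| = 36.9, J = (-85.30, 31.31). Then cos ∠JHD = HJ·HD / (|HJ||HD|), giving 110.0°.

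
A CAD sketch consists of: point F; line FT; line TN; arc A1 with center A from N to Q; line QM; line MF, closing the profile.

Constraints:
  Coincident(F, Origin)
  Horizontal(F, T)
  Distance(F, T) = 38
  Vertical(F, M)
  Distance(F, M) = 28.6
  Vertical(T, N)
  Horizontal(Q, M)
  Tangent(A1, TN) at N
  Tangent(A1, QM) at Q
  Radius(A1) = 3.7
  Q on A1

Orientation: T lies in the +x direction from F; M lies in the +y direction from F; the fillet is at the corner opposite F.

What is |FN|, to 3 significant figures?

45.4

F is at the origin; F and T share the same y with |FT| = 38.0 and T on the +x side, so T = (38.0, 0.00). F and M share the same x with |FM| = 28.6 and M on the +y side, so M = (0.00, 28.6). The virtual corner opposite F is at (38.0, 28.6). Since A1 is tangent to TN there, AN ⟂ TN and since A1 is tangent to QM there, AQ ⟂ QM, with radius 3.7, so the center A sits 3.7 in from both sides at A = (34.3, 24.9). That places the tangent points at N = (38.0, 24.9) on TN and Q = (34.3, 28.6) on QM. Then |FN| = |N − F| = 45.4.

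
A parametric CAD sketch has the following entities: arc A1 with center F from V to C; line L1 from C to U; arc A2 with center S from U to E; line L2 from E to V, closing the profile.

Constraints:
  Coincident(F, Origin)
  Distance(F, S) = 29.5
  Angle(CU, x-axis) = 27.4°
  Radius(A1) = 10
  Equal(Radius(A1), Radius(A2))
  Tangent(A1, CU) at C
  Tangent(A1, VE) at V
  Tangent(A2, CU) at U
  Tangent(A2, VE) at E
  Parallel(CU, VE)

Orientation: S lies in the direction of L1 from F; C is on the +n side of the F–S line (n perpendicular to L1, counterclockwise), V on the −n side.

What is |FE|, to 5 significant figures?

31.149

Tangency of A1 to both parallel lines with radius 10.0 puts C and V at F ± 10.0·n: C = (-4.6020, 8.8782), V = (4.6020, -8.8782). Equal radii place U and E the same way about S: U = S + 10.0·n = (21.589, 22.454), E = S − 10.0·n = (30.793, 4.6977). Then |FE| = |E − F| = 31.149.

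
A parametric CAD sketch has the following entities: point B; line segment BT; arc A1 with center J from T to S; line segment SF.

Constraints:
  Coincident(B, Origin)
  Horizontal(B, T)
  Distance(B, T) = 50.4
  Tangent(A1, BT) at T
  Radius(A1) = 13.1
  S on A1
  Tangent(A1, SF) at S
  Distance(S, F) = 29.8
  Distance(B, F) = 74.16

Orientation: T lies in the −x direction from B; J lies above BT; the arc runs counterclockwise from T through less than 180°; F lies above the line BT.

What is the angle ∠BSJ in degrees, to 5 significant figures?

112.15°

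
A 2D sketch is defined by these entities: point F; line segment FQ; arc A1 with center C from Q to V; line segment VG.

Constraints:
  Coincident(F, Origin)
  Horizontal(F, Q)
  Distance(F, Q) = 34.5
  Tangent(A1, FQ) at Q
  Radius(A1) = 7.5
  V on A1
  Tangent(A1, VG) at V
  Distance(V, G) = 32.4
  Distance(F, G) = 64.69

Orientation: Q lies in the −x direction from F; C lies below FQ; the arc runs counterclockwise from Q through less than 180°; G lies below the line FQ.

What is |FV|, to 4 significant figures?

41.46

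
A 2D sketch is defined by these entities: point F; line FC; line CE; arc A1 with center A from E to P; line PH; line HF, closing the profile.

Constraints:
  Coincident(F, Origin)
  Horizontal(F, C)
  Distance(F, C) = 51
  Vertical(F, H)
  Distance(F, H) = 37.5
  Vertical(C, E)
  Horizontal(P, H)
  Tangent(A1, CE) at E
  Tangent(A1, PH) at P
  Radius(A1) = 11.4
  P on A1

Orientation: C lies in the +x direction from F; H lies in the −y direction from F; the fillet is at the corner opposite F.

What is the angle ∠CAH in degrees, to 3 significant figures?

130°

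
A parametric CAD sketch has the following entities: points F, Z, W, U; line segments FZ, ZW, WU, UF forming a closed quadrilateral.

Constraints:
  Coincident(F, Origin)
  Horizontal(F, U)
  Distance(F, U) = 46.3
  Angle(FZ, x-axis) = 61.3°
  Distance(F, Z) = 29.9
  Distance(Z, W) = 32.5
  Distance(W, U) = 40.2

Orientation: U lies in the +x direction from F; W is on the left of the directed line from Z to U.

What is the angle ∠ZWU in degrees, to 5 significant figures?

68.346°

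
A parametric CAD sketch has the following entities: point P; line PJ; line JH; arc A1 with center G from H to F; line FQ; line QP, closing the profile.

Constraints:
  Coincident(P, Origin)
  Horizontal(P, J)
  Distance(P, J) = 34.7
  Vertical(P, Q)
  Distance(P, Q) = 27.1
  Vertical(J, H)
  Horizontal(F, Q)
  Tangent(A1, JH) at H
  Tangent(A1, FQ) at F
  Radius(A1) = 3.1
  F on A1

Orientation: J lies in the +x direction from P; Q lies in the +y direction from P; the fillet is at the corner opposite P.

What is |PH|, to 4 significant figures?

42.19

The virtual corner opposite P is at (34.70, 27.10). Tangency of A1 to JH means the radius GH is perpendicular to JH and the tangent condition forces GF to be normal to FQ, with radius 3.1, so the center G sits 3.1 in from both sides at G = (31.60, 24.00). That places the tangent points at H = (34.70, 24.00) on JH and F = (31.60, 27.10) on FQ. Then |PH| = |H − P| = 42.19.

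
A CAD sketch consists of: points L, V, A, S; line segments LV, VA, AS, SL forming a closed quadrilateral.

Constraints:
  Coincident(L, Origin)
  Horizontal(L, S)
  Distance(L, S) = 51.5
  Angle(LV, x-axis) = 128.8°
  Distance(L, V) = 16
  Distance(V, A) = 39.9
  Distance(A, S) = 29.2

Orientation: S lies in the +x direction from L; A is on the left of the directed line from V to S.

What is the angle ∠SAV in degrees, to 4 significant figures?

130.0°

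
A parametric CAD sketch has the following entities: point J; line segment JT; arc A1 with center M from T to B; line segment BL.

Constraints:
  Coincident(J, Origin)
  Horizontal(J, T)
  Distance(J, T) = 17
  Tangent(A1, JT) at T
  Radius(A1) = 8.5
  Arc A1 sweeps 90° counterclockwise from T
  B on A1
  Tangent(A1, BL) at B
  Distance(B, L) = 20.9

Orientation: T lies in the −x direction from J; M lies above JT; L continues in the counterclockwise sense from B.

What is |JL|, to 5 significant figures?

30.604

J is at the origin; JT is horizontal with |JT| = 17.0 and T on the −x side, so T = (-17.000, 0.0000). A1 meets JT tangentially, so MT is at right angles to JT, so M = T + (0, 8.5) = (-17.000, 8.5000). On A1, T sits at bearing -90° from M; a 90° counterclockwise sweep puts B at bearing 0°, so B = M + 8.5·(cos 0°, sin 0°) = (-8.5000, 8.5000). The tangent condition forces MB to be normal to BL, so BL runs along (−sin 0°, cos 0°); with |BL| = 20.9, L = (-8.5000, 29.400). Then |JL| = |L − J| = 30.604.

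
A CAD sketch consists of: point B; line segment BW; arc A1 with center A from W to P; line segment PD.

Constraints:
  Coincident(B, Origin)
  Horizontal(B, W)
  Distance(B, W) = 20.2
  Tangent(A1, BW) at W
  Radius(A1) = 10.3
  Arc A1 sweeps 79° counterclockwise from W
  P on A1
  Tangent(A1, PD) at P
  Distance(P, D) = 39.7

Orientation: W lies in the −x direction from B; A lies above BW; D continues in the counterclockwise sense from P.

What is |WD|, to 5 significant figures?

50.503

B is at the origin; B and W share the same y with |BW| = 20.2 and W on the −x side, so W = (-20.200, 0.0000). Since A1 is tangent to BW there, AW ⟂ BW, so A = W + (0, 10.3) = (-20.200, 10.300). On A1, W sits at bearing -90° from A; a 79° counterclockwise sweep puts P at bearing -11°, so P = A + 10.3·(cos -11°, sin -11°) = (-10.089, 8.3347). A1 meets PD tangentially, so AP is at right angles to PD, so PD runs along (−sin -11°, cos -11°); with |PD| = 39.7, D = (-2.5141, 47.305). Then |WD| = |D − W| = 50.503.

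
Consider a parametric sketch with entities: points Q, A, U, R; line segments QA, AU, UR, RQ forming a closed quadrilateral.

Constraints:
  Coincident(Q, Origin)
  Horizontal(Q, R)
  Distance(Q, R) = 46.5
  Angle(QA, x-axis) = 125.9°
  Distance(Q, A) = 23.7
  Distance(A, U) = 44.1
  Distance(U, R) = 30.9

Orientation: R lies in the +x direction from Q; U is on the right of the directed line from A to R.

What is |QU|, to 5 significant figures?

21.173

Q is at the origin; Q and R share the same y with |QR| = 46.5 and R in +x, so R = (46.5, 0). QA runs at 125.9° with |QA| = 23.7, so A = (-13.897, 19.198). U is determined by |AU| = 44.1 and |UR| = 30.9 together: it lies at the intersection of circle(A, 44.1) and circle(R, 30.9). With |AR| = 63.375, the foot of the radical line on AR is 39.498 from A and the perpendicular offset is √(44.1² − 39.498²) = 19.614. Taking the right-of-AR solution: U = (17.804, -11.460).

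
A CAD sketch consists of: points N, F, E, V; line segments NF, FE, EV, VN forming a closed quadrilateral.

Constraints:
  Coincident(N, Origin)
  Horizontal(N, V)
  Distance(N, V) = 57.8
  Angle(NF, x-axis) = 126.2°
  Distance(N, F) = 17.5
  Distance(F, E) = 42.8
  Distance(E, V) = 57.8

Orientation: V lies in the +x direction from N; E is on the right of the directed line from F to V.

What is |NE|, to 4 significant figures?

26.15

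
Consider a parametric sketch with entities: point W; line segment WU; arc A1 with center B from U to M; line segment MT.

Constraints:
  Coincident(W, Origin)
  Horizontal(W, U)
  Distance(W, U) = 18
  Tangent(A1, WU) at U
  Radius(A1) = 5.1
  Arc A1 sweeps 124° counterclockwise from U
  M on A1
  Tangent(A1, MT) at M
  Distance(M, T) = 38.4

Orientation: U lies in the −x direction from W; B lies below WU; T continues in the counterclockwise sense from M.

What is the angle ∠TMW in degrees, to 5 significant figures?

75.684°

W is at the origin; W and U share the same y with |WU| = 18.0 and U on the −x side, so U = (-18.000, 0.0000). Since A1 is tangent to WU there, BU ⟂ WU, so B = U + (0, -5.1) = (-18.000, -5.1000). On A1, U sits at bearing 90° from B; a 124° counterclockwise sweep puts M at bearing 214°, so M = B + 5.1·(cos 214°, sin 214°) = (-22.228, -7.9519). Since A1 is tangent to MT there, BM ⟂ MT, so MT runs along (−sin 214°, cos 214°); with |MT| = 38.4, T = (-0.75508, -39.787). Then cos ∠TMW = MT·MW / (|MT||MW|), giving 75.684°.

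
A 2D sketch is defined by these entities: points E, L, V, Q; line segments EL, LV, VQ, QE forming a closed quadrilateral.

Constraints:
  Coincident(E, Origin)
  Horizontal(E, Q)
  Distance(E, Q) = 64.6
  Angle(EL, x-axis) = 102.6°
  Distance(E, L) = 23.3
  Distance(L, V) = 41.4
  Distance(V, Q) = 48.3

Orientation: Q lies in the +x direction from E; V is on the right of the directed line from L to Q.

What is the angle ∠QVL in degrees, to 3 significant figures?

109°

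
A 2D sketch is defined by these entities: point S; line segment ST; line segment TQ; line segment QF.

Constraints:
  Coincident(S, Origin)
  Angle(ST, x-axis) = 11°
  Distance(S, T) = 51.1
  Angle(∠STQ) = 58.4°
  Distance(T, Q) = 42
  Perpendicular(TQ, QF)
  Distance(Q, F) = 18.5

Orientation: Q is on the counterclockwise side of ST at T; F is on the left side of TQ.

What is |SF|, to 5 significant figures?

29.291

∠STQ = 58.4°, so TQ runs at 11.0° + (180° − 58.4°) = 132.60° from the x-axis; with |TQ| = 42.0, Q = T + 42.0·(cos 132.60°, sin 132.60°) = (21.732, 40.666). The perpendicularity gives QF at right angles to TQ; with |QF| = 18.5 on the left of TQ, F = Q + 18.5·(-0.73610, -0.67688) = (8.1146, 28.144). Then |SF| = |F − S| = 29.291.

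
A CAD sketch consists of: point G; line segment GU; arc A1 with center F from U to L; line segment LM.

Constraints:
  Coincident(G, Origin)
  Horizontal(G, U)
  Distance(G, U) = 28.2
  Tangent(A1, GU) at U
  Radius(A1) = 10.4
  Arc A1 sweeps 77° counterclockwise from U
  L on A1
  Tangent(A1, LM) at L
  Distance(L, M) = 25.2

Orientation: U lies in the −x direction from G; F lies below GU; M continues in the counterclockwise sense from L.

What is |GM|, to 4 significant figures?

54.77

G is at the origin; GU is horizontal with |GU| = 28.2 and U on the −x side, so U = (-28.20, 0.000). Since A1 is tangent to GU there, FU ⟂ GU, so F = U + (0, -10.4) = (-28.20, -10.40). On A1, U sits at bearing 90° from F; a 77° counterclockwise sweep puts L at bearing 167°, so L = F + 10.4·(cos 167°, sin 167°) = (-38.33, -8.061). Since A1 is tangent to LM there, FL ⟂ LM, so LM runs along (−sin 167°, cos 167°); with |LM| = 25.2, M = (-44.00, -32.61). Then |GM| = |M − G| = 54.77.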